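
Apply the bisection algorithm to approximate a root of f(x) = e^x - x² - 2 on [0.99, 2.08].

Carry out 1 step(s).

f(x) = e^x - x² - 2
Initial interval: [0.99, 2.08]

Iteration 1:
  c_1 = (0.990000 + 2.080000)/2 = 1.535000
  f(c_1) = f(1.535000) = 0.285101
  f(a) × f(c) < 0, new interval: [0.990000, 1.535000]

After 1 iteration(s), the approximation is c_1 = 1.535000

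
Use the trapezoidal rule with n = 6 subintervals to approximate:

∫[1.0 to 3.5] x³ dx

f(x) = x³
a = 1.0, b = 3.5, n = 6
h = (b - a)/n = 0.416667

Trapezoidal rule: (h/2)[f(x₀) + 2f(x₁) + 2f(x₂) + ... + f(xₙ)]

x_0 = 1.0000, f(x_0) = 1.000000, coefficient = 1
x_1 = 1.4167, f(x_1) = 2.843171, coefficient = 2
x_2 = 1.8333, f(x_2) = 6.162037, coefficient = 2
x_3 = 2.2500, f(x_3) = 11.390625, coefficient = 2
x_4 = 2.6667, f(x_4) = 18.962963, coefficient = 2
x_5 = 3.0833, f(x_5) = 29.313079, coefficient = 2
x_6 = 3.5000, f(x_6) = 42.875000, coefficient = 1

I ≈ (0.416667/2) × 181.218750 = 37.753906
Exact value: 37.265625
Error: 0.488281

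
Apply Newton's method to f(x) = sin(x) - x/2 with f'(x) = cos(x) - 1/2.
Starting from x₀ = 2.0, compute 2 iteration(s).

f(x) = sin(x) - x/2
f'(x) = cos(x) - 1/2
x₀ = 2.0

Newton-Raphson formula: x_{n+1} = x_n - f(x_n)/f'(x_n)

Iteration 1:
  f(2.000000) = -0.090703
  f'(2.000000) = -0.916147
  x_1 = 2.000000 - (-0.090703)/(-0.916147) = 1.900996
Iteration 2:
  f(1.900996) = -0.004520
  f'(1.900996) = -0.824232
  x_2 = 1.900996 - (-0.004520)/(-0.824232) = 1.895512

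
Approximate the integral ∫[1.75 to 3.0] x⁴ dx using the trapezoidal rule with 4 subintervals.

f(x) = x⁴
a = 1.75, b = 3.0, n = 4
h = (b - a)/n = 0.312500

Trapezoidal rule: (h/2)[f(x₀) + 2f(x₁) + 2f(x₂) + ... + f(xₙ)]

x_0 = 1.7500, f(x_0) = 9.378906, coefficient = 1
x_1 = 2.0625, f(x_1) = 18.095718, coefficient = 2
x_2 = 2.3750, f(x_2) = 31.816650, coefficient = 2
x_3 = 2.6875, f(x_3) = 52.166763, coefficient = 2
x_4 = 3.0000, f(x_4) = 81.000000, coefficient = 1

I ≈ (0.312500/2) × 294.537170 = 46.021433
Exact value: 45.317383
Error: 0.704050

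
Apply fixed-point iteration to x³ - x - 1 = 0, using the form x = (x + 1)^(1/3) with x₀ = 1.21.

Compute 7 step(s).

Equation: x³ - x - 1 = 0
Fixed-point form: x = (x + 1)^(1/3)
x₀ = 1.21

x_1 = g(1.210000) = 1.302559
x_2 = g(1.302559) = 1.320496
x_3 = g(1.320496) = 1.323915
x_4 = g(1.323915) = 1.324566
x_5 = g(1.324566) = 1.324689
x_6 = g(1.324689) = 1.324712
x_7 = g(1.324712) = 1.324717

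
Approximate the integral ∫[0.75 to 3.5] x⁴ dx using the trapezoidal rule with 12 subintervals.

f(x) = x⁴
a = 0.75, b = 3.5, n = 12
h = (b - a)/n = 0.229167

Trapezoidal rule: (h/2)[f(x₀) + 2f(x₁) + 2f(x₂) + ... + f(xₙ)]

x_0 = 0.7500, f(x_0) = 0.316406, coefficient = 1
x_1 = 0.9792, f(x_1) = 0.919235, coefficient = 2
x_2 = 1.2083, f(x_2) = 2.131803, coefficient = 2
x_3 = 1.4375, f(x_3) = 4.270035, coefficient = 2
x_4 = 1.6667, f(x_4) = 7.716049, coefficient = 2
x_5 = 1.8958, f(x_5) = 12.918159, coefficient = 2
x_6 = 2.1250, f(x_6) = 20.390869, coefficient = 2
x_7 = 2.3542, f(x_7) = 30.714880, coefficient = 2
x_8 = 2.5833, f(x_8) = 44.537085, coefficient = 2
x_9 = 2.8125, f(x_9) = 62.570572, coefficient = 2
x_10 = 3.0417, f(x_10) = 85.594621, coefficient = 2
x_11 = 3.2708, f(x_11) = 114.454708, coefficient = 2
x_12 = 3.5000, f(x_12) = 150.062500, coefficient = 1

I ≈ (0.229167/2) × 922.814938 = 105.739212
Exact value: 104.996289
Error: 0.742923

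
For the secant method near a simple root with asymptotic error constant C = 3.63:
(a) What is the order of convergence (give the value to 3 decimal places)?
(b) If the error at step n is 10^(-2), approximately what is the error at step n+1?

(a) Secant method has superlinear convergence with order φ = (1+√5)/2 ≈ 1.618.
    This means |e_{n+1}| ≈ C|e_n|^1.618.

(b) With |e_n| = 10^(-2) and C = 3.63:
    |e_{n+1}| ≈ 3.63 × (10^(-2))^1.618 = 3.63 × 10^(-3.24)

(a) ≈ 1.618 (golden ratio); (b) |e_{n+1}| ≈ 2.108e-03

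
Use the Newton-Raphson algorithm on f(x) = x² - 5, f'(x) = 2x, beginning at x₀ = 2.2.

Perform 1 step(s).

f(x) = x² - 5
f'(x) = 2x
x₀ = 2.2

Newton-Raphson formula: x_{n+1} = x_n - f(x_n)/f'(x_n)

Iteration 1:
  f(2.200000) = -0.160000
  f'(2.200000) = 4.400000
  x_1 = 2.200000 - (-0.160000)/4.400000 = 2.236364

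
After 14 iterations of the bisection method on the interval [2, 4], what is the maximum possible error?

Bisection error bound: |error| ≤ (b-a)/2^n
|error| ≤ (4 - 2)/2^14 = 2/2^14
|error| ≤ 0.0001220703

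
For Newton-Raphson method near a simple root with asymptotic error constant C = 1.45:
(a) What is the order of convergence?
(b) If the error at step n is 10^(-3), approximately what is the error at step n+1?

(a) Newton-Raphson has quadratic (order 2) convergence near simple roots.
    This means |e_{n+1}| ≈ C|e_n|².

(b) With |e_n| = 10^(-3) and C = 1.45:
    |e_{n+1}| ≈ 1.45 × (10^(-3))² = 1.45 × 10^(-6)

(a) 2 (quadratic); (b) |e_{n+1}| ≈ 1.450e-06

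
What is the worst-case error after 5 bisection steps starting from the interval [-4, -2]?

Bisection error bound: |error| ≤ (b-a)/2^n
|error| ≤ (-2 - (-4))/2^5 = 2/2^5
|error| ≤ 0.0625000000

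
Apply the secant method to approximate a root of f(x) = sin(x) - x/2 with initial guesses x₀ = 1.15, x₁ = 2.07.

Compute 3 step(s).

f(x) = sin(x) - x/2
x₀ = 1.15, x₁ = 2.07

Secant formula: x_{n+1} = x_n - f(x_n)(x_n - x_{n-1})/(f(x_n) - f(x_{n-1}))

Iteration 1:
  f(1.150000) = 0.337764
  f(2.070000) = -0.157036
  x_2 = 2.070000 - (-0.157036)×(2.070000 - 1.150000)/(-0.157036 - 0.337764)
       = 1.778017
Iteration 2:
  f(2.070000) = -0.157036
  f(1.778017) = 0.089598
  x_3 = 1.778017 - 0.089598×(1.778017 - 2.070000)/(0.089598 - (-0.157036))
       = 1.884090
Iteration 3:
  f(1.778017) = 0.089598
  f(1.884090) = 0.009279
  x_4 = 1.884090 - 0.009279×(1.884090 - 1.778017)/(0.009279 - 0.089598)
       = 1.896344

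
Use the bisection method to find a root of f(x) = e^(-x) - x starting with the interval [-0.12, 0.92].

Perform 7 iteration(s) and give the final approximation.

f(x) = e^(-x) - x
Initial interval: [-0.12, 0.92]

Iteration 1:
  c_1 = (-0.120000 + 0.920000)/2 = 0.400000
  f(c_1) = f(0.400000) = 0.270320
  f(a) × f(c) ≥ 0, new interval: [0.400000, 0.920000]
Iteration 2:
  c_2 = (0.400000 + 0.920000)/2 = 0.660000
  f(c_2) = f(0.660000) = -0.143149
  f(a) × f(c) < 0, new interval: [0.400000, 0.660000]
Iteration 3:
  c_3 = (0.400000 + 0.660000)/2 = 0.530000
  f(c_3) = f(0.530000) = 0.058605
  f(a) × f(c) ≥ 0, new interval: [0.530000, 0.660000]
Iteration 4:
  c_4 = (0.530000 + 0.660000)/2 = 0.595000
  f(c_4) = f(0.595000) = -0.043437
  f(a) × f(c) < 0, new interval: [0.530000, 0.595000]
Iteration 5:
  c_5 = (0.530000 + 0.595000)/2 = 0.562500
  f(c_5) = f(0.562500) = 0.007283
  f(a) × f(c) ≥ 0, new interval: [0.562500, 0.595000]
Iteration 6:
  c_6 = (0.562500 + 0.595000)/2 = 0.578750
  f(c_6) = f(0.578750) = -0.018151
  f(a) × f(c) < 0, new interval: [0.562500, 0.578750]
Iteration 7:
  c_7 = (0.562500 + 0.578750)/2 = 0.570625
  f(c_7) = f(0.570625) = -0.005453
  f(a) × f(c) < 0, new interval: [0.562500, 0.570625]

After 7 iteration(s), the approximation is c_7 = 0.570625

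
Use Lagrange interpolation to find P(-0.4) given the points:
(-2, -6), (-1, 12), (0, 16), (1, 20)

Lagrange interpolation formula:
P(x) = Σ yᵢ × Lᵢ(x)
where Lᵢ(x) = Π_{j≠i} (x - xⱼ)/(xᵢ - xⱼ)

L_0(-0.4) = (-0.4 - (-1))/(-2 - (-1)) × (-0.4 - 0)/(-2 - 0) × (-0.4 - 1)/(-2 - 1) = -0.056000
L_1(-0.4) = (-0.4 - (-2))/(-1 - (-2)) × (-0.4 - 0)/(-1 - 0) × (-0.4 - 1)/(-1 - 1) = 0.448000
L_2(-0.4) = (-0.4 - (-2))/(0 - (-2)) × (-0.4 - (-1))/(0 - (-1)) × (-0.4 - 1)/(0 - 1) = 0.672000
L_3(-0.4) = (-0.4 - (-2))/(1 - (-2)) × (-0.4 - (-1))/(1 - (-1)) × (-0.4 - 0)/(1 - 0) = -0.064000

P(-0.4) = (-6)×L_0(-0.4) + 12×L_1(-0.4) + 16×L_2(-0.4) + 20×L_3(-0.4)
P(-0.4) = 15.184000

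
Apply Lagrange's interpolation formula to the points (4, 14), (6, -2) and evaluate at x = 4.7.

Lagrange interpolation formula:
P(x) = Σ yᵢ × Lᵢ(x)
where Lᵢ(x) = Π_{j≠i} (x - xⱼ)/(xᵢ - xⱼ)

L_0(4.7) = (4.7 - 6)/(4 - 6) = 0.650000
L_1(4.7) = (4.7 - 4)/(6 - 4) = 0.350000

P(4.7) = 14×L_0(4.7) + (-2)×L_1(4.7)
P(4.7) = 8.400000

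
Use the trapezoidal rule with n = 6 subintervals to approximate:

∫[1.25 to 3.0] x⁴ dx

f(x) = x⁴
a = 1.25, b = 3.0, n = 6
h = (b - a)/n = 0.291667

Trapezoidal rule: (h/2)[f(x₀) + 2f(x₁) + 2f(x₂) + ... + f(xₙ)]

x_0 = 1.2500, f(x_0) = 2.441406, coefficient = 1
x_1 = 1.5417, f(x_1) = 5.648875, coefficient = 2
x_2 = 1.8333, f(x_2) = 11.297068, coefficient = 2
x_3 = 2.1250, f(x_3) = 20.390869, coefficient = 2
x_4 = 2.4167, f(x_4) = 34.108845, coefficient = 2
x_5 = 2.7083, f(x_5) = 53.803244, coefficient = 2
x_6 = 3.0000, f(x_6) = 81.000000, coefficient = 1

I ≈ (0.291667/2) × 333.939206 = 48.699468
Exact value: 47.989648
Error: 0.709819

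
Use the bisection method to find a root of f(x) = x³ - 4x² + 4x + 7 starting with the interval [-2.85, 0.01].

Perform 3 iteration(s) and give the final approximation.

f(x) = x³ - 4x² + 4x + 7
Initial interval: [-2.85, 0.01]

Iteration 1:
  c_1 = (-2.850000 + 0.010000)/2 = -1.420000
  f(c_1) = f(-1.420000) = -9.608888
  f(a) × f(c) ≥ 0, new interval: [-1.420000, 0.010000]
Iteration 2:
  c_2 = (-1.420000 + 0.010000)/2 = -0.705000
  f(c_2) = f(-0.705000) = 1.841497
  f(a) × f(c) < 0, new interval: [-1.420000, -0.705000]
Iteration 3:
  c_3 = (-1.420000 + (-0.705000))/2 = -1.062500
  f(c_3) = f(-1.062500) = -2.965088
  f(a) × f(c) ≥ 0, new interval: [-1.062500, -0.705000]

After 3 iteration(s), the approximation is c_3 = -1.062500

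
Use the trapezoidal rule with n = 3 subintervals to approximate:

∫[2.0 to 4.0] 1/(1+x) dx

f(x) = 1/(1+x)
a = 2.0, b = 4.0, n = 3
h = (b - a)/n = 0.666667

Trapezoidal rule: (h/2)[f(x₀) + 2f(x₁) + 2f(x₂) + ... + f(xₙ)]

x_0 = 2.0000, f(x_0) = 0.333333, coefficient = 1
x_1 = 2.6667, f(x_1) = 0.272727, coefficient = 2
x_2 = 3.3333, f(x_2) = 0.230769, coefficient = 2
x_3 = 4.0000, f(x_3) = 0.200000, coefficient = 1

I ≈ (0.666667/2) × 1.540326 = 0.513442
Exact value: 0.510826
Error: 0.002616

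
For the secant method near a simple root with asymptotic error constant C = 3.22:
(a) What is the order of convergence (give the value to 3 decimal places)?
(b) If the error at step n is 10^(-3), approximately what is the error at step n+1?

(a) Secant method has superlinear convergence with order φ = (1+√5)/2 ≈ 1.618.
    This means |e_{n+1}| ≈ C|e_n|^1.618.

(b) With |e_n| = 10^(-3) and C = 3.22:
    |e_{n+1}| ≈ 3.22 × (10^(-3))^1.618 = 3.22 × 10^(-4.85)

(a) ≈ 1.618 (golden ratio); (b) |e_{n+1}| ≈ 4.506e-05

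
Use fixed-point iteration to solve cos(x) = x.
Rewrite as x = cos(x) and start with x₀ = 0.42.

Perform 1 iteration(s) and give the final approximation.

Equation: cos(x) = x
Fixed-point form: x = cos(x)
x₀ = 0.42

x_1 = g(0.420000) = 0.913089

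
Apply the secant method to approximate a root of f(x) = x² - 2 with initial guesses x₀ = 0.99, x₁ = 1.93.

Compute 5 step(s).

f(x) = x² - 2
x₀ = 0.99, x₁ = 1.93

Secant formula: x_{n+1} = x_n - f(x_n)(x_n - x_{n-1})/(f(x_n) - f(x_{n-1}))

Iteration 1:
  f(0.990000) = -1.019900
  f(1.930000) = 1.724900
  x_2 = 1.930000 - 1.724900×(1.930000 - 0.990000)/(1.724900 - (-1.019900))
       = 1.339281
Iteration 2:
  f(1.930000) = 1.724900
  f(1.339281) = -0.206327
  x_3 = 1.339281 - (-0.206327)×(1.339281 - 1.930000)/(-0.206327 - 1.724900)
       = 1.402392
Iteration 3:
  f(1.339281) = -0.206327
  f(1.402392) = -0.033298
  x_4 = 1.402392 - (-0.033298)×(1.402392 - 1.339281)/(-0.033298 - (-0.206327))
       = 1.414537
Iteration 4:
  f(1.402392) = -0.033298
  f(1.414537) = 0.000914
  x_5 = 1.414537 - 0.000914×(1.414537 - 1.402392)/(0.000914 - (-0.033298))
       = 1.414212
Iteration 5:
  f(1.414537) = 0.000914
  f(1.414212) = -0.000004
  x_6 = 1.414212 - (-0.000004)×(1.414212 - 1.414537)/(-0.000004 - 0.000914)
       = 1.414214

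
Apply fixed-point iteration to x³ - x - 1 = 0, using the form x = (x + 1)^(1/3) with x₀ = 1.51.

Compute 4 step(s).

Equation: x³ - x - 1 = 0
Fixed-point form: x = (x + 1)^(1/3)
x₀ = 1.51

x_1 = g(1.510000) = 1.359016
x_2 = g(1.359016) = 1.331201
x_3 = g(1.331201) = 1.325948
x_4 = g(1.325948) = 1.324952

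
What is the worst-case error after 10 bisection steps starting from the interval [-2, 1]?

Bisection error bound: |error| ≤ (b-a)/2^n
|error| ≤ (1 - (-2))/2^10 = 3/2^10
|error| ≤ 0.0029296875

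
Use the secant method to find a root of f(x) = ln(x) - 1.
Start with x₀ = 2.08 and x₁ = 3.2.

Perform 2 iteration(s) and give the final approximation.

f(x) = ln(x) - 1
x₀ = 2.08, x₁ = 3.2

Secant formula: x_{n+1} = x_n - f(x_n)(x_n - x_{n-1})/(f(x_n) - f(x_{n-1}))

Iteration 1:
  f(2.080000) = -0.267632
  f(3.200000) = 0.163151
  x_2 = 3.200000 - 0.163151×(3.200000 - 2.080000)/(0.163151 - (-0.267632))
       = 2.775821
Iteration 2:
  f(3.200000) = 0.163151
  f(2.775821) = 0.020947
  x_3 = 2.775821 - 0.020947×(2.775821 - 3.200000)/(0.020947 - 0.163151)
       = 2.713340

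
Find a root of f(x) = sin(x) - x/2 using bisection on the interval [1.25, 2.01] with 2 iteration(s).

f(x) = sin(x) - x/2
Initial interval: [1.25, 2.01]

Iteration 1:
  c_1 = (1.250000 + 2.010000)/2 = 1.630000
  f(c_1) = f(1.630000) = 0.183248
  f(a) × f(c) ≥ 0, new interval: [1.630000, 2.010000]
Iteration 2:
  c_2 = (1.630000 + 2.010000)/2 = 1.820000
  f(c_2) = f(1.820000) = 0.059109
  f(a) × f(c) ≥ 0, new interval: [1.820000, 2.010000]

After 2 iteration(s), the approximation is c_2 = 1.820000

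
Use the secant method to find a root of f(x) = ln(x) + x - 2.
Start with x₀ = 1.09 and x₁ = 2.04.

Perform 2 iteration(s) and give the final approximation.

f(x) = ln(x) + x - 2
x₀ = 1.09, x₁ = 2.04

Secant formula: x_{n+1} = x_n - f(x_n)(x_n - x_{n-1})/(f(x_n) - f(x_{n-1}))

Iteration 1:
  f(1.090000) = -0.823822
  f(2.040000) = 0.752950
  x_2 = 2.040000 - 0.752950×(2.040000 - 1.090000)/(0.752950 - (-0.823822))
       = 1.586350
Iteration 2:
  f(2.040000) = 0.752950
  f(1.586350) = 0.047786
  x_3 = 1.586350 - 0.047786×(1.586350 - 2.040000)/(0.047786 - 0.752950)
       = 1.555608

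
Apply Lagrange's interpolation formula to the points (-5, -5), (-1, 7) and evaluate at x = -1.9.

Lagrange interpolation formula:
P(x) = Σ yᵢ × Lᵢ(x)
where Lᵢ(x) = Π_{j≠i} (x - xⱼ)/(xᵢ - xⱼ)

L_0(-1.9) = (-1.9 - (-1))/(-5 - (-1)) = 0.225000
L_1(-1.9) = (-1.9 - (-5))/(-1 - (-5)) = 0.775000

P(-1.9) = (-5)×L_0(-1.9) + 7×L_1(-1.9)
P(-1.9) = 4.300000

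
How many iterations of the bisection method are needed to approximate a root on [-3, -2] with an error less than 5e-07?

We need (b-a)/2^n ≤ 5e-07
(-2 - (-3))/2^n ≤ 5e-07
1/2^n ≤ 5e-07
2^n ≥ 2000000
n ≥ log₂(2000000) = 20.93
n ≥ 21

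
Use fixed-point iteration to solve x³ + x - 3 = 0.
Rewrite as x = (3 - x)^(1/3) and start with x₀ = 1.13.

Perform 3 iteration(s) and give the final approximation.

Equation: x³ + x - 3 = 0
Fixed-point form: x = (3 - x)^(1/3)
x₀ = 1.13

x_1 = g(1.130000) = 1.232009
x_2 = g(1.232009) = 1.209187
x_3 = g(1.209187) = 1.214367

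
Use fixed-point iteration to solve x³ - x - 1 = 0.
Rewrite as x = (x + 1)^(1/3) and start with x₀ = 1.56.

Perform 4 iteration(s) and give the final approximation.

Equation: x³ - x - 1 = 0
Fixed-point form: x = (x + 1)^(1/3)
x₀ = 1.56

x_1 = g(1.560000) = 1.367981
x_2 = g(1.367981) = 1.332885
x_3 = g(1.332885) = 1.326267
x_4 = g(1.326267) = 1.325012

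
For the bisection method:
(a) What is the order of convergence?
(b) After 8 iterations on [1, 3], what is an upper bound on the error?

(a) Bisection has linear (order 1) convergence; the error is halved each step.

(b) Error bound = (b-a)/2^n = (3 - 1)/2^{8}
    = 2/2^{8}

(a) 1 (linear); (b) error ≤ 7.81e-03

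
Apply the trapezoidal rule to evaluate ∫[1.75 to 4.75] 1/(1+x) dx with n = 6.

f(x) = 1/(1+x)
a = 1.75, b = 4.75, n = 6
h = (b - a)/n = 0.500000

Trapezoidal rule: (h/2)[f(x₀) + 2f(x₁) + 2f(x₂) + ... + f(xₙ)]

x_0 = 1.7500, f(x_0) = 0.363636, coefficient = 1
x_1 = 2.2500, f(x_1) = 0.307692, coefficient = 2
x_2 = 2.7500, f(x_2) = 0.266667, coefficient = 2
x_3 = 3.2500, f(x_3) = 0.235294, coefficient = 2
x_4 = 3.7500, f(x_4) = 0.210526, coefficient = 2
x_5 = 4.2500, f(x_5) = 0.190476, coefficient = 2
x_6 = 4.7500, f(x_6) = 0.173913, coefficient = 1

I ≈ (0.500000/2) × 2.958861 = 0.739715
Exact value: 0.737599
Error: 0.002116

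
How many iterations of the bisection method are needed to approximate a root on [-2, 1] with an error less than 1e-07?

We need (b-a)/2^n ≤ 1e-07
(1 - (-2))/2^n ≤ 1e-07
3/2^n ≤ 1e-07
2^n ≥ 30000000
n ≥ log₂(30000000) = 24.84
n ≥ 25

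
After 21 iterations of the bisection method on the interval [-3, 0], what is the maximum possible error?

Bisection error bound: |error| ≤ (b-a)/2^n
|error| ≤ (0 - (-3))/2^21 = 3/2^21
|error| ≤ 0.0000014305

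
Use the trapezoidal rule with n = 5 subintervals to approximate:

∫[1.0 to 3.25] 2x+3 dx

f(x) = 2x+3
a = 1.0, b = 3.25, n = 5
h = (b - a)/n = 0.450000

Trapezoidal rule: (h/2)[f(x₀) + 2f(x₁) + 2f(x₂) + ... + f(xₙ)]

x_0 = 1.0000, f(x_0) = 5.000000, coefficient = 1
x_1 = 1.4500, f(x_1) = 5.900000, coefficient = 2
x_2 = 1.9000, f(x_2) = 6.800000, coefficient = 2
x_3 = 2.3500, f(x_3) = 7.700000, coefficient = 2
x_4 = 2.8000, f(x_4) = 8.600000, coefficient = 2
x_5 = 3.2500, f(x_5) = 9.500000, coefficient = 1

I ≈ (0.450000/2) × 72.500000 = 16.312500
Exact value: 16.312500
Error: 0.000000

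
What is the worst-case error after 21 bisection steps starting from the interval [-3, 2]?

Bisection error bound: |error| ≤ (b-a)/2^n
|error| ≤ (2 - (-3))/2^21 = 5/2^21
|error| ≤ 0.0000023842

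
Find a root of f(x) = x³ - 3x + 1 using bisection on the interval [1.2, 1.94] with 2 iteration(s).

f(x) = x³ - 3x + 1
Initial interval: [1.2, 1.94]

Iteration 1:
  c_1 = (1.200000 + 1.940000)/2 = 1.570000
  f(c_1) = f(1.570000) = 0.159893
  f(a) × f(c) < 0, new interval: [1.200000, 1.570000]
Iteration 2:
  c_2 = (1.200000 + 1.570000)/2 = 1.385000
  f(c_2) = f(1.385000) = -0.498258
  f(a) × f(c) ≥ 0, new interval: [1.385000, 1.570000]

After 2 iteration(s), the approximation is c_2 = 1.385000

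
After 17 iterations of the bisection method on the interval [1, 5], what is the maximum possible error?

Bisection error bound: |error| ≤ (b-a)/2^n
|error| ≤ (5 - 1)/2^17 = 4/2^17
|error| ≤ 0.0000305176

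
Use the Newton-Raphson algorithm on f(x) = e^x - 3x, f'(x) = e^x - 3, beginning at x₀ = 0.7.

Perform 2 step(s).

f(x) = e^x - 3x
f'(x) = e^x - 3
x₀ = 0.7

Newton-Raphson formula: x_{n+1} = x_n - f(x_n)/f'(x_n)

Iteration 1:
  f(0.700000) = -0.086247
  f'(0.700000) = -0.986247
  x_1 = 0.700000 - (-0.086247)/(-0.986247) = 0.612550
Iteration 2:
  f(0.612550) = 0.007480
  f'(0.612550) = -1.154869
  x_2 = 0.612550 - 0.007480/(-1.154869) = 0.619027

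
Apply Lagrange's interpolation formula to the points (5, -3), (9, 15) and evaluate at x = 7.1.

Lagrange interpolation formula:
P(x) = Σ yᵢ × Lᵢ(x)
where Lᵢ(x) = Π_{j≠i} (x - xⱼ)/(xᵢ - xⱼ)

L_0(7.1) = (7.1 - 9)/(5 - 9) = 0.475000
L_1(7.1) = (7.1 - 5)/(9 - 5) = 0.525000

P(7.1) = (-3)×L_0(7.1) + 15×L_1(7.1)
P(7.1) = 6.450000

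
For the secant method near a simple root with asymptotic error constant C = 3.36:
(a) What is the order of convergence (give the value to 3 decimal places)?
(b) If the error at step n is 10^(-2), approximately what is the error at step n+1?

(a) Secant method has superlinear convergence with order φ = (1+√5)/2 ≈ 1.618.
    This means |e_{n+1}| ≈ C|e_n|^1.618.

(b) With |e_n| = 10^(-2) and C = 3.36:
    |e_{n+1}| ≈ 3.36 × (10^(-2))^1.618 = 3.36 × 10^(-3.24)

(a) ≈ 1.618 (golden ratio); (b) |e_{n+1}| ≈ 1.951e-03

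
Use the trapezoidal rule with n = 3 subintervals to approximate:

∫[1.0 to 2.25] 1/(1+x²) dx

f(x) = 1/(1+x²)
a = 1.0, b = 2.25, n = 3
h = (b - a)/n = 0.416667

Trapezoidal rule: (h/2)[f(x₀) + 2f(x₁) + 2f(x₂) + ... + f(xₙ)]

x_0 = 1.0000, f(x_0) = 0.500000, coefficient = 1
x_1 = 1.4167, f(x_1) = 0.332564, coefficient = 2
x_2 = 1.8333, f(x_2) = 0.229299, coefficient = 2
x_3 = 2.2500, f(x_3) = 0.164948, coefficient = 1

I ≈ (0.416667/2) × 1.788674 = 0.372640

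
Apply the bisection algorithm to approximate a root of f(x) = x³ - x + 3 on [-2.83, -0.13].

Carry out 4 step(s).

f(x) = x³ - x + 3
Initial interval: [-2.83, -0.13]

Iteration 1:
  c_1 = (-2.830000 + (-0.130000))/2 = -1.480000
  f(c_1) = f(-1.480000) = 1.238208
  f(a) × f(c) < 0, new interval: [-2.830000, -1.480000]
Iteration 2:
  c_2 = (-2.830000 + (-1.480000))/2 = -2.155000
  f(c_2) = f(-2.155000) = -4.852874
  f(a) × f(c) ≥ 0, new interval: [-2.155000, -1.480000]
Iteration 3:
  c_3 = (-2.155000 + (-1.480000))/2 = -1.817500
  f(c_3) = f(-1.817500) = -1.186259
  f(a) × f(c) ≥ 0, new interval: [-1.817500, -1.480000]
Iteration 4:
  c_4 = (-1.817500 + (-1.480000))/2 = -1.648750
  f(c_4) = f(-1.648750) = 0.166827
  f(a) × f(c) < 0, new interval: [-1.817500, -1.648750]

After 4 iteration(s), the approximation is c_4 = -1.648750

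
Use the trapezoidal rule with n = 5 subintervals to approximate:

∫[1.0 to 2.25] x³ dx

f(x) = x³
a = 1.0, b = 2.25, n = 5
h = (b - a)/n = 0.250000

Trapezoidal rule: (h/2)[f(x₀) + 2f(x₁) + 2f(x₂) + ... + f(xₙ)]

x_0 = 1.0000, f(x_0) = 1.000000, coefficient = 1
x_1 = 1.2500, f(x_1) = 1.953125, coefficient = 2
x_2 = 1.5000, f(x_2) = 3.375000, coefficient = 2
x_3 = 1.7500, f(x_3) = 5.359375, coefficient = 2
x_4 = 2.0000, f(x_4) = 8.000000, coefficient = 2
x_5 = 2.2500, f(x_5) = 11.390625, coefficient = 1

I ≈ (0.250000/2) × 49.765625 = 6.220703
Exact value: 6.157227
Error: 0.063477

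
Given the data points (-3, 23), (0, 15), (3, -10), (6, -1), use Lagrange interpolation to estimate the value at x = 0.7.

Lagrange interpolation formula:
P(x) = Σ yᵢ × Lᵢ(x)
where Lᵢ(x) = Π_{j≠i} (x - xⱼ)/(xᵢ - xⱼ)

L_0(0.7) = (0.7 - 0)/(-3 - 0) × (0.7 - 3)/(-3 - 3) × (0.7 - 6)/(-3 - 6) = -0.052673
L_1(0.7) = (0.7 - (-3))/(0 - (-3)) × (0.7 - 3)/(0 - 3) × (0.7 - 6)/(0 - 6) = 0.835241
L_2(0.7) = (0.7 - (-3))/(3 - (-3)) × (0.7 - 0)/(3 - 0) × (0.7 - 6)/(3 - 6) = 0.254204
L_3(0.7) = (0.7 - (-3))/(6 - (-3)) × (0.7 - 0)/(6 - 0) × (0.7 - 3)/(6 - 3) = -0.036772

P(0.7) = 23×L_0(0.7) + 15×L_1(0.7) + (-10)×L_2(0.7) + (-1)×L_3(0.7)
P(0.7) = 8.811870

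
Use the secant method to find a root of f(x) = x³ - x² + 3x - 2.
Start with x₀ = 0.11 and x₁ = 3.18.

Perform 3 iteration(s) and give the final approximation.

f(x) = x³ - x² + 3x - 2
x₀ = 0.11, x₁ = 3.18

Secant formula: x_{n+1} = x_n - f(x_n)(x_n - x_{n-1})/(f(x_n) - f(x_{n-1}))

Iteration 1:
  f(0.110000) = -1.680769
  f(3.180000) = 29.585032
  x_2 = 3.180000 - 29.585032×(3.180000 - 0.110000)/(29.585032 - (-1.680769))
       = 0.275035
Iteration 2:
  f(3.180000) = 29.585032
  f(0.275035) = -1.229734
  x_3 = 0.275035 - (-1.229734)×(0.275035 - 3.180000)/(-1.229734 - 29.585032)
       = 0.390965
Iteration 3:
  f(0.275035) = -1.229734
  f(0.390965) = -0.920199
  x_4 = 0.390965 - (-0.920199)×(0.390965 - 0.275035)/(-0.920199 - (-1.229734))
       = 0.735605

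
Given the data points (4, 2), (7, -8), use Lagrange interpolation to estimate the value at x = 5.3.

Lagrange interpolation formula:
P(x) = Σ yᵢ × Lᵢ(x)
where Lᵢ(x) = Π_{j≠i} (x - xⱼ)/(xᵢ - xⱼ)

L_0(5.3) = (5.3 - 7)/(4 - 7) = 0.566667
L_1(5.3) = (5.3 - 4)/(7 - 4) = 0.433333

P(5.3) = 2×L_0(5.3) + (-8)×L_1(5.3)
P(5.3) = -2.333333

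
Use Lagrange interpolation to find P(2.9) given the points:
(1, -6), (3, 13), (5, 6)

Lagrange interpolation formula:
P(x) = Σ yᵢ × Lᵢ(x)
where Lᵢ(x) = Π_{j≠i} (x - xⱼ)/(xᵢ - xⱼ)

L_0(2.9) = (2.9 - 3)/(1 - 3) × (2.9 - 5)/(1 - 5) = 0.026250
L_1(2.9) = (2.9 - 1)/(3 - 1) × (2.9 - 5)/(3 - 5) = 0.997500
L_2(2.9) = (2.9 - 1)/(5 - 1) × (2.9 - 3)/(5 - 3) = -0.023750

P(2.9) = (-6)×L_0(2.9) + 13×L_1(2.9) + 6×L_2(2.9)
P(2.9) = 12.667500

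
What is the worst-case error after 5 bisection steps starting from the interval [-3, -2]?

Bisection error bound: |error| ≤ (b-a)/2^n
|error| ≤ (-2 - (-3))/2^5 = 1/2^5
|error| ≤ 0.0312500000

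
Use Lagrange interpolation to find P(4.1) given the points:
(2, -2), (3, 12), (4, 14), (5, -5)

Lagrange interpolation formula:
P(x) = Σ yᵢ × Lᵢ(x)
where Lᵢ(x) = Π_{j≠i} (x - xⱼ)/(xᵢ - xⱼ)

L_0(4.1) = (4.1 - 3)/(2 - 3) × (4.1 - 4)/(2 - 4) × (4.1 - 5)/(2 - 5) = 0.016500
L_1(4.1) = (4.1 - 2)/(3 - 2) × (4.1 - 4)/(3 - 4) × (4.1 - 5)/(3 - 5) = -0.094500
L_2(4.1) = (4.1 - 2)/(4 - 2) × (4.1 - 3)/(4 - 3) × (4.1 - 5)/(4 - 5) = 1.039500
L_3(4.1) = (4.1 - 2)/(5 - 2) × (4.1 - 3)/(5 - 3) × (4.1 - 4)/(5 - 4) = 0.038500

P(4.1) = (-2)×L_0(4.1) + 12×L_1(4.1) + 14×L_2(4.1) + (-5)×L_3(4.1)
P(4.1) = 13.193500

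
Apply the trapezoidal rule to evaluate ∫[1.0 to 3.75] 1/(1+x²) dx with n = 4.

f(x) = 1/(1+x²)
a = 1.0, b = 3.75, n = 4
h = (b - a)/n = 0.687500

Trapezoidal rule: (h/2)[f(x₀) + 2f(x₁) + 2f(x₂) + ... + f(xₙ)]

x_0 = 1.0000, f(x_0) = 0.500000, coefficient = 1
x_1 = 1.6875, f(x_1) = 0.259898, coefficient = 2
x_2 = 2.3750, f(x_2) = 0.150588, coefficient = 2
x_3 = 3.0625, f(x_3) = 0.096349, coefficient = 2
x_4 = 3.7500, f(x_4) = 0.066390, coefficient = 1

I ≈ (0.687500/2) × 1.580062 = 0.543146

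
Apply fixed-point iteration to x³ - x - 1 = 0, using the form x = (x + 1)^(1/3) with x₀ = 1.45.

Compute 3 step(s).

Equation: x³ - x - 1 = 0
Fixed-point form: x = (x + 1)^(1/3)
x₀ = 1.45

x_1 = g(1.450000) = 1.348100
x_2 = g(1.348100) = 1.329144
x_3 = g(1.329144) = 1.325558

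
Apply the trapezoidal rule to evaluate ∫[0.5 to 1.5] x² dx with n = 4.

f(x) = x²
a = 0.5, b = 1.5, n = 4
h = (b - a)/n = 0.250000

Trapezoidal rule: (h/2)[f(x₀) + 2f(x₁) + 2f(x₂) + ... + f(xₙ)]

x_0 = 0.5000, f(x_0) = 0.250000, coefficient = 1
x_1 = 0.7500, f(x_1) = 0.562500, coefficient = 2
x_2 = 1.0000, f(x_2) = 1.000000, coefficient = 2
x_3 = 1.2500, f(x_3) = 1.562500, coefficient = 2
x_4 = 1.5000, f(x_4) = 2.250000, coefficient = 1

I ≈ (0.250000/2) × 8.750000 = 1.093750
Exact value: 1.083333
Error: 0.010417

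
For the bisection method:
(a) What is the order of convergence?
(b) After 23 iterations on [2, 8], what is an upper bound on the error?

(a) Bisection has linear (order 1) convergence; the error is halved each step.

(b) Error bound = (b-a)/2^n = (8 - 2)/2^{23}
    = 6/2^{23}

(a) 1 (linear); (b) error ≤ 7.15e-07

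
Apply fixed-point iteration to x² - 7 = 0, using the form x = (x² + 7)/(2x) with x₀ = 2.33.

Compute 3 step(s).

Equation: x² - 7 = 0
Fixed-point form: x = (x² + 7)/(2x)
x₀ = 2.33

x_1 = g(2.330000) = 2.667146
x_2 = g(2.667146) = 2.645837
x_3 = g(2.645837) = 2.645751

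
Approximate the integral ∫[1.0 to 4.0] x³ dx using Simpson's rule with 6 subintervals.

f(x) = x³
a = 1.0, b = 4.0, n = 6
h = (b - a)/n = 0.500000

Simpson's rule: (h/3)[f(x₀) + 4f(x₁) + 2f(x₂) + ... + f(xₙ)]

x_0 = 1.0000, f(x_0) = 1.000000, coefficient = 1
x_1 = 1.5000, f(x_1) = 3.375000, coefficient = 4
x_2 = 2.0000, f(x_2) = 8.000000, coefficient = 2
x_3 = 2.5000, f(x_3) = 15.625000, coefficient = 4
x_4 = 3.0000, f(x_4) = 27.000000, coefficient = 2
x_5 = 3.5000, f(x_5) = 42.875000, coefficient = 4
x_6 = 4.0000, f(x_6) = 64.000000, coefficient = 1

I ≈ (0.500000/3) × 382.500000 = 63.750000
Exact value: 63.750000
Error: 0.000000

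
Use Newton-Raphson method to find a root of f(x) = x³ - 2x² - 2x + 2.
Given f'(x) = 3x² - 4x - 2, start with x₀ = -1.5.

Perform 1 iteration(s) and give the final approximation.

f(x) = x³ - 2x² - 2x + 2
f'(x) = 3x² - 4x - 2
x₀ = -1.5

Newton-Raphson formula: x_{n+1} = x_n - f(x_n)/f'(x_n)

Iteration 1:
  f(-1.500000) = -2.875000
  f'(-1.500000) = 10.750000
  x_1 = -1.500000 - (-2.875000)/10.750000 = -1.232558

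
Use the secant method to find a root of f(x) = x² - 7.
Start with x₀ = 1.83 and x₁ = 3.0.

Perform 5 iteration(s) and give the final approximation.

f(x) = x² - 7
x₀ = 1.83, x₁ = 3.0

Secant formula: x_{n+1} = x_n - f(x_n)(x_n - x_{n-1})/(f(x_n) - f(x_{n-1}))

Iteration 1:
  f(1.830000) = -3.651100
  f(3.000000) = 2.000000
  x_2 = 3.000000 - 2.000000×(3.000000 - 1.830000)/(2.000000 - (-3.651100))
       = 2.585921
Iteration 2:
  f(3.000000) = 2.000000
  f(2.585921) = -0.313011
  x_3 = 2.585921 - (-0.313011)×(2.585921 - 3.000000)/(-0.313011 - 2.000000)
       = 2.641957
Iteration 3:
  f(2.585921) = -0.313011
  f(2.641957) = -0.020063
  x_4 = 2.641957 - (-0.020063)×(2.641957 - 2.585921)/(-0.020063 - (-0.313011))
       = 2.645795
Iteration 4:
  f(2.641957) = -0.020063
  f(2.645795) = 0.000230
  x_5 = 2.645795 - 0.000230×(2.645795 - 2.641957)/(0.000230 - (-0.020063))
       = 2.645751
Iteration 5:
  f(2.645795) = 0.000230
  f(2.645751) = 0.000000
  x_6 = 2.645751 - 0.000000×(2.645751 - 2.645795)/(0.000000 - 0.000230)
       = 2.645751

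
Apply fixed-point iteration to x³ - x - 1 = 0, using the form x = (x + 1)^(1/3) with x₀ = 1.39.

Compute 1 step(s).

Equation: x³ - x - 1 = 0
Fixed-point form: x = (x + 1)^(1/3)
x₀ = 1.39

x_1 = g(1.390000) = 1.337004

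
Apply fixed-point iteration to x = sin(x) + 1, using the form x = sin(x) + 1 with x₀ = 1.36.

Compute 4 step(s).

Equation: x = sin(x) + 1
Fixed-point form: x = sin(x) + 1
x₀ = 1.36

x_1 = g(1.360000) = 1.977865
x_2 = g(1.977865) = 1.918285
x_3 = g(1.918285) = 1.940231
x_4 = g(1.940231) = 1.932532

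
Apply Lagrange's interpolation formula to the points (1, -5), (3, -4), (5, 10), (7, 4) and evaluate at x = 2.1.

Lagrange interpolation formula:
P(x) = Σ yᵢ × Lᵢ(x)
where Lᵢ(x) = Π_{j≠i} (x - xⱼ)/(xᵢ - xⱼ)

L_0(2.1) = (2.1 - 3)/(1 - 3) × (2.1 - 5)/(1 - 5) × (2.1 - 7)/(1 - 7) = 0.266437
L_1(2.1) = (2.1 - 1)/(3 - 1) × (2.1 - 5)/(3 - 5) × (2.1 - 7)/(3 - 7) = 0.976938
L_2(2.1) = (2.1 - 1)/(5 - 1) × (2.1 - 3)/(5 - 3) × (2.1 - 7)/(5 - 7) = -0.303187
L_3(2.1) = (2.1 - 1)/(7 - 1) × (2.1 - 3)/(7 - 3) × (2.1 - 5)/(7 - 5) = 0.059812

P(2.1) = (-5)×L_0(2.1) + (-4)×L_1(2.1) + 10×L_2(2.1) + 4×L_3(2.1)
P(2.1) = -8.032562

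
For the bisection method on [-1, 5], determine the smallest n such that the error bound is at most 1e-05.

We need (b-a)/2^n ≤ 1e-05
(5 - (-1))/2^n ≤ 1e-05
6/2^n ≤ 1e-05
2^n ≥ 600000
n ≥ log₂(600000) = 19.19
n ≥ 20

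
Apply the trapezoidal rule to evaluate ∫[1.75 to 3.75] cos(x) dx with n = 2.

f(x) = cos(x)
a = 1.75, b = 3.75, n = 2
h = (b - a)/n = 1.000000

Trapezoidal rule: (h/2)[f(x₀) + 2f(x₁) + 2f(x₂) + ... + f(xₙ)]

x_0 = 1.7500, f(x_0) = -0.178246, coefficient = 1
x_1 = 2.7500, f(x_1) = -0.924302, coefficient = 2
x_2 = 3.7500, f(x_2) = -0.820559, coefficient = 1

I ≈ (1.000000/2) × -2.847410 = -1.423705
Exact value: -1.555547
Error: 0.131842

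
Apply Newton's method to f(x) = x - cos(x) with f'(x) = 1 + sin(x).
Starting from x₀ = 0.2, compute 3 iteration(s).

f(x) = x - cos(x)
f'(x) = 1 + sin(x)
x₀ = 0.2

Newton-Raphson formula: x_{n+1} = x_n - f(x_n)/f'(x_n)

Iteration 1:
  f(0.200000) = -0.780067
  f'(0.200000) = 1.198669
  x_1 = 0.200000 - (-0.780067)/1.198669 = 0.850777
Iteration 2:
  f(0.850777) = 0.191378
  f'(0.850777) = 1.751793
  x_2 = 0.850777 - 0.191378/1.751793 = 0.741530
Iteration 3:
  f(0.741530) = 0.004094
  f'(0.741530) = 1.675417
  x_3 = 0.741530 - 0.004094/1.675417 = 0.739086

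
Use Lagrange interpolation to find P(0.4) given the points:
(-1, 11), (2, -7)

Lagrange interpolation formula:
P(x) = Σ yᵢ × Lᵢ(x)
where Lᵢ(x) = Π_{j≠i} (x - xⱼ)/(xᵢ - xⱼ)

L_0(0.4) = (0.4 - 2)/(-1 - 2) = 0.533333
L_1(0.4) = (0.4 - (-1))/(2 - (-1)) = 0.466667

P(0.4) = 11×L_0(0.4) + (-7)×L_1(0.4)
P(0.4) = 2.600000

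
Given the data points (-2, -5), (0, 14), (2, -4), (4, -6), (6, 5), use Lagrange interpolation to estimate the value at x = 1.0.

Lagrange interpolation formula:
P(x) = Σ yᵢ × Lᵢ(x)
where Lᵢ(x) = Π_{j≠i} (x - xⱼ)/(xᵢ - xⱼ)

L_0(1.0) = (1.0 - 0)/(-2 - 0) × (1.0 - 2)/(-2 - 2) × (1.0 - 4)/(-2 - 4) × (1.0 - 6)/(-2 - 6) = -0.039062
L_1(1.0) = (1.0 - (-2))/(0 - (-2)) × (1.0 - 2)/(0 - 2) × (1.0 - 4)/(0 - 4) × (1.0 - 6)/(0 - 6) = 0.468750
L_2(1.0) = (1.0 - (-2))/(2 - (-2)) × (1.0 - 0)/(2 - 0) × (1.0 - 4)/(2 - 4) × (1.0 - 6)/(2 - 6) = 0.703125
L_3(1.0) = (1.0 - (-2))/(4 - (-2)) × (1.0 - 0)/(4 - 0) × (1.0 - 2)/(4 - 2) × (1.0 - 6)/(4 - 6) = -0.156250
L_4(1.0) = (1.0 - (-2))/(6 - (-2)) × (1.0 - 0)/(6 - 0) × (1.0 - 2)/(6 - 2) × (1.0 - 4)/(6 - 4) = 0.023438

P(1.0) = (-5)×L_0(1.0) + 14×L_1(1.0) + (-4)×L_2(1.0) + (-6)×L_3(1.0) + 5×L_4(1.0)
P(1.0) = 5.000000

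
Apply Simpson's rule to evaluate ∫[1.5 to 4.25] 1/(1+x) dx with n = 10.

f(x) = 1/(1+x)
a = 1.5, b = 4.25, n = 10
h = (b - a)/n = 0.275000

Simpson's rule: (h/3)[f(x₀) + 4f(x₁) + 2f(x₂) + ... + f(xₙ)]

x_0 = 1.5000, f(x_0) = 0.400000, coefficient = 1
x_1 = 1.7750, f(x_1) = 0.360360, coefficient = 4
x_2 = 2.0500, f(x_2) = 0.327869, coefficient = 2
x_3 = 2.3250, f(x_3) = 0.300752, coefficient = 4
x_4 = 2.6000, f(x_4) = 0.277778, coefficient = 2
x_5 = 2.8750, f(x_5) = 0.258065, coefficient = 4
x_6 = 3.1500, f(x_6) = 0.240964, coefficient = 2
x_7 = 3.4250, f(x_7) = 0.225989, coefficient = 4
x_8 = 3.7000, f(x_8) = 0.212766, coefficient = 2
x_9 = 3.9750, f(x_9) = 0.201005, coefficient = 4
x_10 = 4.2500, f(x_10) = 0.190476, coefficient = 1

I ≈ (0.275000/3) × 8.093911 = 0.741942
Exact value: 0.741937
Error: 0.000004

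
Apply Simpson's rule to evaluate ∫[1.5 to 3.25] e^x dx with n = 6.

f(x) = e^x
a = 1.5, b = 3.25, n = 6
h = (b - a)/n = 0.291667

Simpson's rule: (h/3)[f(x₀) + 4f(x₁) + 2f(x₂) + ... + f(xₙ)]

x_0 = 1.5000, f(x_0) = 4.481689, coefficient = 1
x_1 = 1.7917, f(x_1) = 5.999443, coefficient = 4
x_2 = 2.0833, f(x_2) = 8.031195, coefficient = 2
x_3 = 2.3750, f(x_3) = 10.751013, coefficient = 4
x_4 = 2.6667, f(x_4) = 14.391916, coefficient = 2
x_5 = 2.9583, f(x_5) = 19.265835, coefficient = 4
x_6 = 3.2500, f(x_6) = 25.790340, coefficient = 1

I ≈ (0.291667/3) × 219.183418 = 21.309499
Exact value: 21.308651
Error: 0.000848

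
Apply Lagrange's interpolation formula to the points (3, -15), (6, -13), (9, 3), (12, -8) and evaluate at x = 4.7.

Lagrange interpolation formula:
P(x) = Σ yᵢ × Lᵢ(x)
where Lᵢ(x) = Π_{j≠i} (x - xⱼ)/(xᵢ - xⱼ)

L_0(4.7) = (4.7 - 6)/(3 - 6) × (4.7 - 9)/(3 - 9) × (4.7 - 12)/(3 - 12) = 0.251895
L_1(4.7) = (4.7 - 3)/(6 - 3) × (4.7 - 9)/(6 - 9) × (4.7 - 12)/(6 - 12) = 0.988204
L_2(4.7) = (4.7 - 3)/(9 - 3) × (4.7 - 6)/(9 - 6) × (4.7 - 12)/(9 - 12) = -0.298759
L_3(4.7) = (4.7 - 3)/(12 - 3) × (4.7 - 6)/(12 - 6) × (4.7 - 9)/(12 - 9) = 0.058660

P(4.7) = (-15)×L_0(4.7) + (-13)×L_1(4.7) + 3×L_2(4.7) + (-8)×L_3(4.7)
P(4.7) = -17.990636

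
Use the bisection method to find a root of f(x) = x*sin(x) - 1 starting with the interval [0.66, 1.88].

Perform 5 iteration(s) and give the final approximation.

f(x) = x*sin(x) - 1
Initial interval: [0.66, 1.88]

Iteration 1:
  c_1 = (0.660000 + 1.880000)/2 = 1.270000
  f(c_1) = f(1.270000) = 0.212978
  f(a) × f(c) < 0, new interval: [0.660000, 1.270000]
Iteration 2:
  c_2 = (0.660000 + 1.270000)/2 = 0.965000
  f(c_2) = f(0.965000) = -0.206723
  f(a) × f(c) ≥ 0, new interval: [0.965000, 1.270000]
Iteration 3:
  c_3 = (0.965000 + 1.270000)/2 = 1.117500
  f(c_3) = f(1.117500) = 0.004642
  f(a) × f(c) < 0, new interval: [0.965000, 1.117500]
Iteration 4:
  c_4 = (0.965000 + 1.117500)/2 = 1.041250
  f(c_4) = f(1.041250) = -0.101363
  f(a) × f(c) ≥ 0, new interval: [1.041250, 1.117500]
Iteration 5:
  c_5 = (1.041250 + 1.117500)/2 = 1.079375
  f(c_5) = f(1.079375) = -0.048355
  f(a) × f(c) ≥ 0, new interval: [1.079375, 1.117500]

After 5 iteration(s), the approximation is c_5 = 1.079375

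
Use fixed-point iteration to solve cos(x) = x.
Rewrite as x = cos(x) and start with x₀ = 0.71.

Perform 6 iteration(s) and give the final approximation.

Equation: cos(x) = x
Fixed-point form: x = cos(x)
x₀ = 0.71

x_1 = g(0.710000) = 0.758362
x_2 = g(0.758362) = 0.725964
x_3 = g(0.725964) = 0.747860
x_4 = g(0.747860) = 0.733146
x_5 = g(0.733146) = 0.743073
x_6 = g(0.743073) = 0.736393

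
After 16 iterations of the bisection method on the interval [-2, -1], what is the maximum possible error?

Bisection error bound: |error| ≤ (b-a)/2^n
|error| ≤ (-1 - (-2))/2^16 = 1/2^16
|error| ≤ 0.0000152588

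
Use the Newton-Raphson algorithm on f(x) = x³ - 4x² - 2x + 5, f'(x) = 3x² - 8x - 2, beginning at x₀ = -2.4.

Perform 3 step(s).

f(x) = x³ - 4x² - 2x + 5
f'(x) = 3x² - 8x - 2
x₀ = -2.4

Newton-Raphson formula: x_{n+1} = x_n - f(x_n)/f'(x_n)

Iteration 1:
  f(-2.400000) = -27.064000
  f'(-2.400000) = 34.480000
  x_1 = -2.400000 - (-27.064000)/34.480000 = -1.615081
Iteration 2:
  f(-1.615081) = -6.416706
  f'(-1.615081) = 18.746112
  x_2 = -1.615081 - (-6.416706)/18.746112 = -1.272786
Iteration 3:
  f(-1.272786) = -0.996257
  f'(-1.272786) = 13.042239
  x_3 = -1.272786 - (-0.996257)/13.042239 = -1.196399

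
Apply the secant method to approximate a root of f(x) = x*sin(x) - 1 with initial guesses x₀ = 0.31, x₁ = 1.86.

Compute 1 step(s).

f(x) = x*sin(x) - 1
x₀ = 0.31, x₁ = 1.86

Secant formula: x_{n+1} = x_n - f(x_n)(x_n - x_{n-1})/(f(x_n) - f(x_{n-1}))

Iteration 1:
  f(0.310000) = -0.905432
  f(1.860000) = 0.782757
  x_2 = 1.860000 - 0.782757×(1.860000 - 0.310000)/(0.782757 - (-0.905432))
       = 1.141317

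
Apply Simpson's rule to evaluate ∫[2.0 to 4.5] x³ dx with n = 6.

f(x) = x³
a = 2.0, b = 4.5, n = 6
h = (b - a)/n = 0.416667

Simpson's rule: (h/3)[f(x₀) + 4f(x₁) + 2f(x₂) + ... + f(xₙ)]

x_0 = 2.0000, f(x_0) = 8.000000, coefficient = 1
x_1 = 2.4167, f(x_1) = 14.114005, coefficient = 4
x_2 = 2.8333, f(x_2) = 22.745370, coefficient = 2
x_3 = 3.2500, f(x_3) = 34.328125, coefficient = 4
x_4 = 3.6667, f(x_4) = 49.296296, coefficient = 2
x_5 = 4.0833, f(x_5) = 68.083912, coefficient = 4
x_6 = 4.5000, f(x_6) = 91.125000, coefficient = 1

I ≈ (0.416667/3) × 709.312500 = 98.515625
Exact value: 98.515625
Error: 0.000000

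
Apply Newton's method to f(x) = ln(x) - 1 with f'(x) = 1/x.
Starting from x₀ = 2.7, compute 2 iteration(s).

f(x) = ln(x) - 1
f'(x) = 1/x
x₀ = 2.7

Newton-Raphson formula: x_{n+1} = x_n - f(x_n)/f'(x_n)

Iteration 1:
  f(2.700000) = -0.006748
  f'(2.700000) = 0.370370
  x_1 = 2.700000 - (-0.006748)/0.370370 = 2.718220
Iteration 2:
  f(2.718220) = -0.000023
  f'(2.718220) = 0.367888
  x_2 = 2.718220 - (-0.000023)/0.367888 = 2.718282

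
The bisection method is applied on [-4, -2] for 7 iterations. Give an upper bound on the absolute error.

Bisection error bound: |error| ≤ (b-a)/2^n
|error| ≤ (-2 - (-4))/2^7 = 2/2^7
|error| ≤ 0.0156250000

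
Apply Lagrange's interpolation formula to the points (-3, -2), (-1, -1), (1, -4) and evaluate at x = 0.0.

Lagrange interpolation formula:
P(x) = Σ yᵢ × Lᵢ(x)
where Lᵢ(x) = Π_{j≠i} (x - xⱼ)/(xᵢ - xⱼ)

L_0(0.0) = (0.0 - (-1))/(-3 - (-1)) × (0.0 - 1)/(-3 - 1) = -0.125000
L_1(0.0) = (0.0 - (-3))/(-1 - (-3)) × (0.0 - 1)/(-1 - 1) = 0.750000
L_2(0.0) = (0.0 - (-3))/(1 - (-3)) × (0.0 - (-1))/(1 - (-1)) = 0.375000

P(0.0) = (-2)×L_0(0.0) + (-1)×L_1(0.0) + (-4)×L_2(0.0)
P(0.0) = -2.000000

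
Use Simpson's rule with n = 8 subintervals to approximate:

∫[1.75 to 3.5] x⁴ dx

f(x) = x⁴
a = 1.75, b = 3.5, n = 8
h = (b - a)/n = 0.218750

Simpson's rule: (h/3)[f(x₀) + 4f(x₁) + 2f(x₂) + ... + f(xₙ)]

x_0 = 1.7500, f(x_0) = 9.378906, coefficient = 1
x_1 = 1.9688, f(x_1) = 15.023194, coefficient = 4
x_2 = 2.1875, f(x_2) = 22.897720, coefficient = 2
x_3 = 2.4062, f(x_3) = 33.524552, coefficient = 4
x_4 = 2.6250, f(x_4) = 47.480713, coefficient = 2
x_5 = 2.8438, f(x_5) = 65.398179, coefficient = 4
x_6 = 3.0625, f(x_6) = 87.963882, coefficient = 2
x_7 = 3.2812, f(x_7) = 115.919709, coefficient = 4
x_8 = 3.5000, f(x_8) = 150.062500, coefficient = 1

I ≈ (0.218750/3) × 1395.588577 = 101.761667
Exact value: 101.761133
Error: 0.000534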